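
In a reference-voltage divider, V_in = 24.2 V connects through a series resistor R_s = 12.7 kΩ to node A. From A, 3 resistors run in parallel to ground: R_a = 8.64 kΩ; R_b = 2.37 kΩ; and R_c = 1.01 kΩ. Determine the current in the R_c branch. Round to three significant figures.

Equivalent of the parallel group: R_p = 0.6545 kΩ.
V_A = 24.2 × 0.6545/13.35 = 1.186 V.
Branch current I = V_A/R_c = 1.186/1.01 = 1.174 mA.

I ≈ 1.17 mA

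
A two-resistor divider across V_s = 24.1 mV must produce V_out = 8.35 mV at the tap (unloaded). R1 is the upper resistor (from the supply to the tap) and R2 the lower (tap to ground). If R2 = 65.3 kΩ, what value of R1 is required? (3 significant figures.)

The divider ratio is R2/(R1+R2) = 8.35/24.1 = 0.3465.
R1 = R2·(1/k − 1) = 65.3 × 1.886 = 123.2 kΩ.

R1 ≈ 123 kΩ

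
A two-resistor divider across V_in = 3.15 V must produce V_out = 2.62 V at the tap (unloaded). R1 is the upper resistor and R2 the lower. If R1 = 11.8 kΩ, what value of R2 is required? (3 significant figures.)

V_out/V_in = R2/(R1+R2) = 0.8317.
R2 = R1 · 0.8317/(1 − 0.8317) = 58.33 kΩ.

R2 ≈ 58.3 kΩ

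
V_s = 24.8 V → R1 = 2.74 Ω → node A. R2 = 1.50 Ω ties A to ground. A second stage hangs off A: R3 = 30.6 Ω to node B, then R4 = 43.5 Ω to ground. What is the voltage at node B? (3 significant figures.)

V_B ≈ 5.08 V

Looking into the second stage from A: R3 + R4 = 74.10 Ω appears in parallel with R2.
R2 ‖ (R3+R4) = 1.470 Ω.
V_A = 24.8 × 1.470/(2.74 + 1.470) = 8.660 V.
V_B = V_A × 0.5870 = 5.084 V.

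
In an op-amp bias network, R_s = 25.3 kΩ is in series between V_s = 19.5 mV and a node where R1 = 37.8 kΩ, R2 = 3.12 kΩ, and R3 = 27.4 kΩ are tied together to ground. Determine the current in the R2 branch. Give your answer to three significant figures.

I ≈ 0.584 µA

Parallel bank: R_p = 1/(1/37.8 + 1/3.12 + 1/27.4) = 2.608 kΩ.
V_A by voltage divider: V_A = 19.5 × 2.608/(25.3 + 2.608) = 1.822 mV.
I(R2) = V_A / R2 = 1.822/3.12 = 0.5840 µA.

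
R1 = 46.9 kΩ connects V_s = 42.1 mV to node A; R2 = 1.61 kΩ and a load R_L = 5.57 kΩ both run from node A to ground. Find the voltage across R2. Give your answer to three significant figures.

V_out ≈ 1.09 mV

First combine the lower leg with the load: R2 ‖ R_L = 1.249 kΩ.
Then V_out = V_s · R2'/(R1 + R2') = 42.1 × 1.249/48.15 = 1.092 mV.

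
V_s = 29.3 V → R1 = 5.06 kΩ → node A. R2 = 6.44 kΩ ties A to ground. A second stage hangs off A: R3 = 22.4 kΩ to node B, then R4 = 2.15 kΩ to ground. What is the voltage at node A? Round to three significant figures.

V_A ≈ 14.7 V

The second stage (R3 + R4 = 24.55 kΩ) loads node A in parallel with R2.
R2 ‖ (R3+R4) = 5.102 kΩ.
First divider: V_A = V_s · 5.102/(5.06 + 5.102) = 14.71 V.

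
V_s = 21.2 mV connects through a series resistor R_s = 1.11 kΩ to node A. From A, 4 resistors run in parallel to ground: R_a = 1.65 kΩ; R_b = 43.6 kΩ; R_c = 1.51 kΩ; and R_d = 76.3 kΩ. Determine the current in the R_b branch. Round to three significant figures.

Combine the parallel branches: R_p = (1/1.65 + 1/43.6 + 1/1.51 + 1/76.3)⁻¹ = 0.7667 kΩ.
V_A by voltage divider: V_A = 21.2 × 0.7667/(1.11 + 0.7667) = 8.661 mV.
Branch current I = V_A/R_b = 8.661/43.6 = 0.1986 µA.

I ≈ 0.199 µA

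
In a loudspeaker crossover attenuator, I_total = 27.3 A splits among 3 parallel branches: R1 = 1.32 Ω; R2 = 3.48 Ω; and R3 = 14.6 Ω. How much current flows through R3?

Conductances: ΣG = 1/1.32 + 1/3.48 + 1/14.6 = 1.113 (1/Ω).
R3 takes the fraction G_k/ΣG = 0.06849/1.113 = 0.06152, so I = 27.3 × 0.06152 = 1.679 A.

I ≈ 1.68 A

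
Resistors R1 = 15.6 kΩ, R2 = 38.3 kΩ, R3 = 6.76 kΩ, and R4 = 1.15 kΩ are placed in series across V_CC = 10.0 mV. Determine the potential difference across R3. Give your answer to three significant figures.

Series total: ΣR = 15.6 + 38.3 + 6.76 + 1.15 = 61.81 kΩ.
By the voltage-divider rule, V = 10.0 × 6.760/61.81 = 1.094 mV.

V ≈ 1.09 mV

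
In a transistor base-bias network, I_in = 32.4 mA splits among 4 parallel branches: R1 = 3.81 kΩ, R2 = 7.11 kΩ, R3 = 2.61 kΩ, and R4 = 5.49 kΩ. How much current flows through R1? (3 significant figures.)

Total conductance ΣG = 1/3.81 + 1/7.11 + 1/2.61 + 1/5.49 = 0.9684 (units of 1/kΩ).
R1 takes the fraction G_k/ΣG = 0.2625/0.9684 = 0.2710, so I = 32.4 × 0.2710 = 8.781 mA.

I ≈ 8.78 mA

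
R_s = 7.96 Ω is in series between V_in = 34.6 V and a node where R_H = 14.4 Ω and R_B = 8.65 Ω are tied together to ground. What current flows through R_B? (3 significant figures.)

I ≈ 1.62 A

Equivalent of the parallel group: R_p = 5.404 Ω.
V_A = 34.6 × 5.404/13.36 = 13.99 V.
I(R_B) = V_A / R_B = 13.99/8.65 = 1.617 A.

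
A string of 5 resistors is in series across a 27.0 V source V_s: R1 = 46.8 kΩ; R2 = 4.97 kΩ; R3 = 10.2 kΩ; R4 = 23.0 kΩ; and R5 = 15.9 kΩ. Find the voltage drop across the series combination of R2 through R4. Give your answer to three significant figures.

V ≈ 10.2 V

Total series resistance ΣR = 46.8 + 4.97 + 10.2 + 23.0 + 15.9 = 100.9 kΩ.
R_{R2..R4} = 4.97 + 10.2 + 23.0 = 38.17 kΩ.
Voltage divider: V = V_s · (38.17 / 100.9) = 27.0 × 0.3784 = 10.22 V.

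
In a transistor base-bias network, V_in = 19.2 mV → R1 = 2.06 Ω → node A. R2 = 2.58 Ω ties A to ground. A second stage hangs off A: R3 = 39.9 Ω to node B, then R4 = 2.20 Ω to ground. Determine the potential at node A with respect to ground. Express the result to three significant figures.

Looking into the second stage from A: R3 + R4 = 42.10 Ω appears in parallel with R2.
R2 ‖ (R3+R4) = 2.431 Ω.
First divider: V_A = V_in · 2.431/(2.06 + 2.431) = 10.39 mV.

V_A ≈ 10.4 mV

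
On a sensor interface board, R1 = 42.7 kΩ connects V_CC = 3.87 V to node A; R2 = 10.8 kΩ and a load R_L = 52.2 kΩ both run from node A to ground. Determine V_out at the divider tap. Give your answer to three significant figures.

R2 ‖ R_L = (10.8 × 52.2)/(10.8 + 52.2) = 8.949 kΩ.
Then V_out = V_CC · R2'/(R1 + R2') = 3.87 × 8.949/51.65 = 0.6705 V.
(Unloaded it would be 0.781 V; the load pulls it down.)

V_out ≈ 0.671 V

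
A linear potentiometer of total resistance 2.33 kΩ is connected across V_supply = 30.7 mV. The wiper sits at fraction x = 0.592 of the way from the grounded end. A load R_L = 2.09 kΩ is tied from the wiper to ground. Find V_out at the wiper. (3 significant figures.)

Lower segment x·R_p = 1.379 kΩ; upper segment (1−x)·R_p = 0.9506 kΩ.
R_L loads the lower segment: effective lower R = 0.8309 kΩ.
V_out = 30.7 × 0.8309/(0.9506 + 0.8309) = 14.32 mV.

V_out ≈ 14.3 mV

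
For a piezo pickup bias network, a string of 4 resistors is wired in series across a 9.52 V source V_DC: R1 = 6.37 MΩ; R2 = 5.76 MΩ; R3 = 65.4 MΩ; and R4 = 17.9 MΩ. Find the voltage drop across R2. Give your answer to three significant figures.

V ≈ 0.575 V

ΣR = 6.37 + 5.76 + 65.4 + 17.9 = 95.43 MΩ.
By the voltage-divider rule, V = 9.52 × 5.760/95.43 = 0.5746 V.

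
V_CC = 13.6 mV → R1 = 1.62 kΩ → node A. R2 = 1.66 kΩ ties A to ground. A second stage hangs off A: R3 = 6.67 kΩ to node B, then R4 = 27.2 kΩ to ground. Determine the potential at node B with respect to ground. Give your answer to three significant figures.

The second stage (R3 + R4 = 33.87 kΩ) loads node A in parallel with R2.
R2 ‖ (R3+R4) = 1.582 kΩ.
So V_A = 13.6 × 0.4941 = 6.720 mV.
Then the unloaded second divider: V_B = V_A × R4/(R3+R4) = 6.720 × 0.8031 = 5.397 mV.

V_B ≈ 5.40 mV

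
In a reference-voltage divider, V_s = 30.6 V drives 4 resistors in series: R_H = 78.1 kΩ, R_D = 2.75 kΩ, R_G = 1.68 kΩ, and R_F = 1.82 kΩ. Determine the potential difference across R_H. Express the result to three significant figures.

ΣR = 78.1 + 2.75 + 1.68 + 1.82 = 84.35 kΩ.
By the voltage-divider rule, V = 30.6 × 78.10/84.35 = 28.33 V.

V ≈ 28.3 V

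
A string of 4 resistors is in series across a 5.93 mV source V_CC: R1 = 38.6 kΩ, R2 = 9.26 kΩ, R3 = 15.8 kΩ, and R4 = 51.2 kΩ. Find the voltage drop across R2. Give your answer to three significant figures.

V ≈ 0.478 mV

ΣR = 38.6 + 9.26 + 15.8 + 51.2 = 114.9 kΩ.
Voltage divider: V = V_CC · (9.260 / 114.9) = 5.93 × 0.08062 = 0.4781 mV.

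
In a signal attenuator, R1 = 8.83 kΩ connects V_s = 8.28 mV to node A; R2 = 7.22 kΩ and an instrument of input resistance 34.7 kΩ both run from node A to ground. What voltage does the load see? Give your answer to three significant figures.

V_out ≈ 3.34 mV

First combine the lower leg with the load: R2 ‖ R_L = 5.976 kΩ.
Now apply the divider: V_out = 8.28 × 0.4036 = 3.342 mV.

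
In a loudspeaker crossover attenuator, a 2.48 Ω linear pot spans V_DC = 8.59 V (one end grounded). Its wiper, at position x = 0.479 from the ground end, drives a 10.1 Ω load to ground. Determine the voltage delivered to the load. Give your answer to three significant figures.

Split the track: R_lower = x·R_p = 1.188 Ω, R_upper = (1−x)·R_p = 1.292 Ω.
Lower segment in parallel with the load: 1.188 ‖ 10.1 = 1.063 Ω.
Loaded-divider output: V_out = 8.59 × 0.4513 = 3.877 V.

V_out ≈ 3.88 V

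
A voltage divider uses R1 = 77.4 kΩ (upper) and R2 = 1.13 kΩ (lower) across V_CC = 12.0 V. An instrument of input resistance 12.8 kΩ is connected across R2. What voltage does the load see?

First combine the lower leg with the load: R2 ‖ R_L = 1.038 kΩ.
Now apply the divider: V_out = 12.0 × 0.01324 = 0.1589 V.

V_out ≈ 0.159 V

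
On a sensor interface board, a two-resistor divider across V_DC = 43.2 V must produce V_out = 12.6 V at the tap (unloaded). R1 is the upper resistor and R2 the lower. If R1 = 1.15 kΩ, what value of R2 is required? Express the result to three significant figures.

R2 ≈ 0.474 kΩ

Required fraction k = V_out/V_DC = 0.2917.
So R2 = R1 · V_out/(V_DC − V_out) = 1.15 × 12.6/(43.2 − 12.6) = 1.15 × 0.4118 = 0.4735 kΩ.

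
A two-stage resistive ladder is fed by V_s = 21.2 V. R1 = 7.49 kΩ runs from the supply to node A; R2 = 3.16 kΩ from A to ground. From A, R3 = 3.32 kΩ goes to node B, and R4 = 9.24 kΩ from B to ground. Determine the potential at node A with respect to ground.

The second stage (R3 + R4 = 12.56 kΩ) loads node A in parallel with R2.
R2 ‖ (R3+R4) = 2.525 kΩ.
First divider: V_A = V_s · 2.525/(7.49 + 2.525) = 5.345 V.

V_A ≈ 5.34 V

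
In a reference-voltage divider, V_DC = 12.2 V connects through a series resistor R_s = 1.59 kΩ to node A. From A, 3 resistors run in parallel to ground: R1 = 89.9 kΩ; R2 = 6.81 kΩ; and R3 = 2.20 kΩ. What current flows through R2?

Parallel bank: R_p = 1/(1/89.9 + 1/6.81 + 1/2.20) = 1.633 kΩ.
V_A by voltage divider: V_A = 12.2 × 1.633/(1.59 + 1.633) = 6.181 V.
I(R2) = V_A / R2 = 6.181/6.81 = 0.9076 mA.

I ≈ 0.908 mA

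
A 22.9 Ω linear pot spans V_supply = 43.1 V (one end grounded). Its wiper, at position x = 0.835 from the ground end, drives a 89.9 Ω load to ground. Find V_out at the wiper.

Lower segment x·R_p = 19.12 Ω; upper segment (1−x)·R_p = 3.779 Ω.
(x·R_p) ‖ R_L = 15.77 Ω.
Then V_out = V_supply · 15.77/(3.779 + 15.77) = 34.77 V.
(Unloaded: V_out = x·V_supply = 36.0 V.)

V_out ≈ 34.8 V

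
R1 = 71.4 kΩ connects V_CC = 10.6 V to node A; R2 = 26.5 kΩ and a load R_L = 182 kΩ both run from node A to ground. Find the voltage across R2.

The load sits in parallel with R2, giving an effective lower resistance R2' = R2·R_L/(R2+R_L) = 23.13 kΩ.
Voltage divider with the loaded lower leg: V_out = 10.6 × 23.13/(71.4 + 23.13) = 10.6 × 0.2447 = 2.594 V.

V_out ≈ 2.59 V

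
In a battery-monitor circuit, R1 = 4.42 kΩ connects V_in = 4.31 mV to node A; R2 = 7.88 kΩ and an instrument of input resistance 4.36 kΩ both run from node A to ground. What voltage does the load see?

V_out ≈ 1.67 mV

The load sits in parallel with R2, giving an effective lower resistance R2' = R2·R_L/(R2+R_L) = 2.807 kΩ.
Then V_out = V_in · R2'/(R1 + R2') = 4.31 × 2.807/7.227 = 1.674 mV.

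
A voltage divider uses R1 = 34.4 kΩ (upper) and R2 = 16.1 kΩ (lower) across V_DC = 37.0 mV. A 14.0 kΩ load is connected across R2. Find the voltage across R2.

First combine the lower leg with the load: R2 ‖ R_L = 7.488 kΩ.
Voltage divider with the loaded lower leg: V_out = 37.0 × 7.488/(34.4 + 7.488) = 37.0 × 0.1788 = 6.614 mV.

V_out ≈ 6.61 mV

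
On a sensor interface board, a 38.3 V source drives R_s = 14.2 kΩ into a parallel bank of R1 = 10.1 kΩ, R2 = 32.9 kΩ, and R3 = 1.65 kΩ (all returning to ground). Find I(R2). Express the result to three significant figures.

Combine the parallel branches: R_p = (1/10.1 + 1/32.9 + 1/1.65)⁻¹ = 1.360 kΩ.
Node voltage V_A = V_in · R_p/(R_s + R_p) = 38.3 × 0.08738 = 3.347 V.
I(R2) = V_A / R2 = 3.347/32.9 = 0.1017 mA.

I ≈ 0.102 mA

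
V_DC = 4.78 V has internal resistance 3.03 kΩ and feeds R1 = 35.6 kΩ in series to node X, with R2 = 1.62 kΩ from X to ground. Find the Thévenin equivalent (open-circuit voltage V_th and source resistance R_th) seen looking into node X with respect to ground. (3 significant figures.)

R1' = 3.03 + 35.6 = 38.63 kΩ (source resistance + R1).
V_th is the unloaded tap voltage: V_DC · R2/(R1'+R2) = 4.78 × 0.04025 = 0.1924 V.
Zeroing V_DC shorts the top of R1' to ground, so R_th = R1' ‖ R2 = 1.555 kΩ.

V_th ≈ 0.192 V, R_th ≈ 1.55 kΩ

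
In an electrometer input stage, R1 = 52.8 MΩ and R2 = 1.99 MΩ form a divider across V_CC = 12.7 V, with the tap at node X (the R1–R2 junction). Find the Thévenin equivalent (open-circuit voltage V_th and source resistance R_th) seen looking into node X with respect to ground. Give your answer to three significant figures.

Open-circuit (no load on X): V_th = V_CC · R2/(R1 + R2) = 12.7 × 1.99/(52.80 + 1.99) = 0.4613 V.
Looking into X with the source shorted: R_th = R1·R2/(R1+R2) = 52.80 × 1.99/54.79 = 1.918 MΩ.

V_th ≈ 0.461 V, R_th ≈ 1.92 MΩ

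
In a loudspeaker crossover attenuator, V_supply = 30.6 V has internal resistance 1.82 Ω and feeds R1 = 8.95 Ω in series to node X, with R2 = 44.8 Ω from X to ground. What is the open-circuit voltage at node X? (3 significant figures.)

R1' = 1.82 + 8.95 = 10.77 Ω (source resistance + R1).
Open-circuit (no load on X): V_th = V_supply · R2/(R1' + R2) = 30.6 × 44.8/(10.77 + 44.8) = 24.67 V.

V_th ≈ 24.7 V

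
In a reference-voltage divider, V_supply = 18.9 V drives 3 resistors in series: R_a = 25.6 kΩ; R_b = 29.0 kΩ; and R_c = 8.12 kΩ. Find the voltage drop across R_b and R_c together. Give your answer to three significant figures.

V ≈ 11.2 V

Total series resistance ΣR = 25.6 + 29.0 + 8.12 = 62.72 kΩ.
R_{R_b..R_c} = 29.0 + 8.12 = 37.12 kΩ.
By the voltage-divider rule, V = 18.9 × 37.12/62.72 = 11.19 V.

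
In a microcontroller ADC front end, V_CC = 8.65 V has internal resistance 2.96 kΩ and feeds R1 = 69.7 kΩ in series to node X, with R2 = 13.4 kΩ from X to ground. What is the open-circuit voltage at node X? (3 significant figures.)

R1' = 2.96 + 69.7 = 72.66 kΩ (source resistance + R1).
V_th is the unloaded tap voltage: V_CC · R2/(R1'+R2) = 8.65 × 0.1557 = 1.347 V.

V_th ≈ 1.35 V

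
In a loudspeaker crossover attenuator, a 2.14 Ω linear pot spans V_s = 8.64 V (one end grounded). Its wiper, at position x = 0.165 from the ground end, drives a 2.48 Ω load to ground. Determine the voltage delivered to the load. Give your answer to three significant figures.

Lower segment x·R_p = 0.3531 Ω; upper segment (1−x)·R_p = 1.787 Ω.
R_L loads the lower segment: effective lower R = 0.3091 Ω.
V_out = 8.64 × 0.3091/(1.787 + 0.3091) = 1.274 V.

V_out ≈ 1.27 V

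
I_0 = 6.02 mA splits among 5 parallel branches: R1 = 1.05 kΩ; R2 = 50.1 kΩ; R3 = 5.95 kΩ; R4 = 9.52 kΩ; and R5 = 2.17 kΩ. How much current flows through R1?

I ≈ 3.36 mA

Total conductance ΣG = 1/1.05 + 1/50.1 + 1/5.95 + 1/9.52 + 1/2.17 = 1.706 (units of 1/kΩ).
R1 takes the fraction G_k/ΣG = 0.9524/1.706 = 0.5582, so I = 6.02 × 0.5582 = 3.360 mA.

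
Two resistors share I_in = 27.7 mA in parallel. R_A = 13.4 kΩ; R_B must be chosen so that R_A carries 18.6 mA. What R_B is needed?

The fraction through R_A equals R_B/(R_A+R_B).
18.6/27.7 = R_B/(R_A + R_B) → R_B = R_A · (0.6715)/(1 − 0.6715) = 13.4 × 2.044 = 27.39 kΩ.

R_B ≈ 27.4 kΩ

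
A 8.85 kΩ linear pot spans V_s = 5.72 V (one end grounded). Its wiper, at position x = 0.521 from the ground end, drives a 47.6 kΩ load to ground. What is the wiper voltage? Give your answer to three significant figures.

Split the track: R_lower = x·R_p = 4.611 kΩ, R_upper = (1−x)·R_p = 4.239 kΩ.
(x·R_p) ‖ R_L = 4.204 kΩ.
V_out = 5.72 × 4.204/(4.239 + 4.204) = 2.848 V.
(Unloaded: V_out = x·V_s = 2.98 V.)

V_out ≈ 2.85 V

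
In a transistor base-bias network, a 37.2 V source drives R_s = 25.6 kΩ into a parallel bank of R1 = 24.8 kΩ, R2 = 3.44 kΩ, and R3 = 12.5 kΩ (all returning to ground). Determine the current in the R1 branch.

Parallel bank: R_p = 1/(1/24.8 + 1/3.44 + 1/12.5) = 2.433 kΩ.
V_A = 37.2 × 2.433/28.03 = 3.229 V.
Branch current I = V_A/R1 = 3.229/24.8 = 0.1302 mA.

I ≈ 0.130 mA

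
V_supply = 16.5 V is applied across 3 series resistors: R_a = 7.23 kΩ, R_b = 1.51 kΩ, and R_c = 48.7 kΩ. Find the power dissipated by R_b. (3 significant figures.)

P ≈ 0.125 mW

Series current I = V_supply/ΣR = 16.5/57.44 = 0.2873 mA.
P(R_b) = I²·R_b = (0.2873)² × 1.51 = 0.1246 mW.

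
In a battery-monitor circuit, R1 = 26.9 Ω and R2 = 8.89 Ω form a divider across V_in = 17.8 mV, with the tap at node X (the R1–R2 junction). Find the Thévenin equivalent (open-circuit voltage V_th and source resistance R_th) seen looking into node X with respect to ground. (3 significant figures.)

V_th is the unloaded tap voltage: V_in · R2/(R1+R2) = 17.8 × 0.2484 = 4.421 mV.
With V_in suppressed (replaced by a short), R_th = R1 ‖ R2 = (26.90 × 8.89)/(26.90 + 8.89) = 6.682 Ω.

V_th ≈ 4.42 mV, R_th ≈ 6.68 Ω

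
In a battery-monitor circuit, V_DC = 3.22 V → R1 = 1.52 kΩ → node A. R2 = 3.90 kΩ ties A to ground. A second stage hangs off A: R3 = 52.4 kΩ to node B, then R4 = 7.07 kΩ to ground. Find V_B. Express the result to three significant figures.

Node A sees R2 in parallel with the series input of stage 2, R3 + R4 = 59.47 kΩ.
Effective lower resistance at A: R2 ‖ 59.47 = 3.660 kΩ.
V_A = 3.22 × 3.660/(1.52 + 3.660) = 2.275 V.
V_B = V_A × 0.1189 = 0.2705 V.

V_B ≈ 0.270 V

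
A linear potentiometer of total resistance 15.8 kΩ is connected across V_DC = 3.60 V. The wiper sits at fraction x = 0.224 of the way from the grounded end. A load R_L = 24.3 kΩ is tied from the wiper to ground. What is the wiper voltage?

V_out ≈ 0.725 V

The pot divides into 12.26 kΩ above the wiper and 3.539 kΩ below.
(x·R_p) ‖ R_L = 3.089 kΩ.
Then V_out = V_DC · 3.089/(12.26 + 3.089) = 0.7245 V.
(Unloaded: V_out = x·V_DC = 0.806 V.)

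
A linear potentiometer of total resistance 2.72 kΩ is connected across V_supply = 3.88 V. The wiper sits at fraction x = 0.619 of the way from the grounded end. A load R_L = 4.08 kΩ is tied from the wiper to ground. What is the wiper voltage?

Lower segment x·R_p = 1.684 kΩ; upper segment (1−x)·R_p = 1.036 kΩ.
(x·R_p) ‖ R_L = 1.192 kΩ.
V_out = 3.88 × 1.192/(1.036 + 1.192) = 2.075 V.

V_out ≈ 2.08 V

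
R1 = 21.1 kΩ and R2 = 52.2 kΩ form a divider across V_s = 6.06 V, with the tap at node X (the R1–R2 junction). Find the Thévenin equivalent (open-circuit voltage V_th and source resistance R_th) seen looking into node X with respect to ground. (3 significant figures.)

Open-circuit (no load on X): V_th = V_s · R2/(R1 + R2) = 6.06 × 52.2/(21.10 + 52.2) = 4.316 V.
With V_s suppressed (replaced by a short), R_th = R1 ‖ R2 = (21.10 × 52.2)/(21.10 + 52.2) = 15.03 kΩ.

V_th ≈ 4.32 V, R_th ≈ 15.0 kΩ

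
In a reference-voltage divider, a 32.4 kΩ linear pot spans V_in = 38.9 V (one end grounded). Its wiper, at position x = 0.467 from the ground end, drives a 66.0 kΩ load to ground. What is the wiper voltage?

V_out ≈ 16.2 V

Split the track: R_lower = x·R_p = 15.13 kΩ, R_upper = (1−x)·R_p = 17.27 kΩ.
(x·R_p) ‖ R_L = 12.31 kΩ.
Then V_out = V_in · 12.31/(17.27 + 12.31) = 16.19 V.
(Unloaded: V_out = x·V_in = 18.2 V.)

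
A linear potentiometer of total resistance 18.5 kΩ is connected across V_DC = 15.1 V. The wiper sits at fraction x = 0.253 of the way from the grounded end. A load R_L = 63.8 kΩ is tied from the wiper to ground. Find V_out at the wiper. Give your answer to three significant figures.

V_out ≈ 3.62 V

The pot divides into 13.82 kΩ above the wiper and 4.681 kΩ below.
(x·R_p) ‖ R_L = 4.361 kΩ.
V_out = 15.1 × 4.361/(13.82 + 4.361) = 3.622 V.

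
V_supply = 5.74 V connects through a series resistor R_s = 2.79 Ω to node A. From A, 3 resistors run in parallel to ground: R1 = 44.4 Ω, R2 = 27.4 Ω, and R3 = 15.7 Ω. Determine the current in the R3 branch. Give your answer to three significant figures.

I ≈ 0.272 A

Combine the parallel branches: R_p = (1/44.4 + 1/27.4 + 1/15.7)⁻¹ = 8.149 Ω.
V_A by voltage divider: V_A = 5.74 × 8.149/(2.79 + 8.149) = 4.276 V.
Branch current I = V_A/R3 = 4.276/15.7 = 0.2724 A.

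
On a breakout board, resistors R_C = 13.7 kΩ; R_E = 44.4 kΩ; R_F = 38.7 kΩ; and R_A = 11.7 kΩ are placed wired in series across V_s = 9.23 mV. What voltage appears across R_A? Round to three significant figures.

Total series resistance ΣR = 13.7 + 44.4 + 38.7 + 11.7 = 108.5 kΩ.
Voltage divider: V = V_s · (11.70 / 108.5) = 9.23 × 0.1078 = 0.9953 mV.

V ≈ 0.995 mV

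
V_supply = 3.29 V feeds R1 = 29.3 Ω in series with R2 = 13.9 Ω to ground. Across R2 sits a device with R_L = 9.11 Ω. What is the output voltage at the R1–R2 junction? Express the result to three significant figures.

V_out ≈ 0.520 V

First combine the lower leg with the load: R2 ‖ R_L = 5.503 Ω.
Voltage divider with the loaded lower leg: V_out = 3.29 × 5.503/(29.3 + 5.503) = 3.29 × 0.1581 = 0.5202 V.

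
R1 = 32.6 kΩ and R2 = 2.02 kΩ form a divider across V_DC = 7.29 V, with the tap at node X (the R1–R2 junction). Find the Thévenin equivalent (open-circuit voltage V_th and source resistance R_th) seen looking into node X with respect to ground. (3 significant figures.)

V_th ≈ 0.425 V, R_th ≈ 1.90 kΩ

With X open, the divider is unloaded: V_th = 7.29 × 2.02/34.62 = 0.4254 V.
Looking into X with the source shorted: R_th = R1·R2/(R1+R2) = 32.60 × 2.02/34.62 = 1.902 kΩ.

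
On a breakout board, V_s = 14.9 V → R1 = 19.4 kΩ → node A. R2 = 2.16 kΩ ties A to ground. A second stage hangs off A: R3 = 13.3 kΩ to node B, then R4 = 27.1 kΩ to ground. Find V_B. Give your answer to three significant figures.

Looking into the second stage from A: R3 + R4 = 40.40 kΩ appears in parallel with R2.
Effective lower resistance at A: R2 ‖ 40.40 = 2.050 kΩ.
V_A = 14.9 × 2.050/(19.4 + 2.050) = 1.424 V.
Stage 2 is unloaded, so V_B = V_A · R4/(R3+R4) = 1.424 × 27.1/40.40 = 0.9554 V.

V_B ≈ 0.955 V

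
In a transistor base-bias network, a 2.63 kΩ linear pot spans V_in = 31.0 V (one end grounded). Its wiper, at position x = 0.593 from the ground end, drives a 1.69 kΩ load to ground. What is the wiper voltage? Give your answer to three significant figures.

V_out ≈ 13.4 V

Lower segment x·R_p = 1.560 kΩ; upper segment (1−x)·R_p = 1.070 kΩ.
(x·R_p) ‖ R_L = 0.8111 kΩ.
Then V_out = V_in · 0.8111/(1.070 + 0.8111) = 13.36 V.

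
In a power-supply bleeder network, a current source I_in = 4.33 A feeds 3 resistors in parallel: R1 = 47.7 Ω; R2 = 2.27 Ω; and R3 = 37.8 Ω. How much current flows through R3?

I ≈ 0.235 A

Total conductance ΣG = 1/47.7 + 1/2.27 + 1/37.8 = 0.4879 (units of 1/Ω).
By the current-divider rule, I = I_in · G_k/ΣG = 4.33 × 0.05422 = 0.2348 A.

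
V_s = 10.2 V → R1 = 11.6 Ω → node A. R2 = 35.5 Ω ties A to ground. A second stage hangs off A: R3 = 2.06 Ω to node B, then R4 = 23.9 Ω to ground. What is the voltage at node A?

The second stage (R3 + R4 = 25.96 Ω) loads node A in parallel with R2.
R2 ‖ (R3+R4) = 14.99 Ω.
V_A = 10.2 × 14.99/(11.6 + 14.99) = 5.751 V.

V_A ≈ 5.75 V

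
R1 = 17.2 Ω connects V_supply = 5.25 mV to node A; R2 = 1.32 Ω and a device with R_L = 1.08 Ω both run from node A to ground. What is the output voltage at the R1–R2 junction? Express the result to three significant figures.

V_out ≈ 0.175 mV

The load sits in parallel with R2, giving an effective lower resistance R2' = R2·R_L/(R2+R_L) = 0.5940 Ω.
Then V_out = V_supply · R2'/(R1 + R2') = 5.25 × 0.5940/17.79 = 0.1753 mV.
(Unloaded it would be 0.374 mV; the load pulls it down.)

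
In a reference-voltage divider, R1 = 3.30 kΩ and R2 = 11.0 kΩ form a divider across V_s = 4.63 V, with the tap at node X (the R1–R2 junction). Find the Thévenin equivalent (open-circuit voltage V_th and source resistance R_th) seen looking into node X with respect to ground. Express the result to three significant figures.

With X open, the divider is unloaded: V_th = 4.63 × 11.0/14.30 = 3.562 V.
With V_s suppressed (replaced by a short), R_th = R1 ‖ R2 = (3.300 × 11.0)/(3.300 + 11.0) = 2.538 kΩ.

V_th ≈ 3.56 V, R_th ≈ 2.54 kΩ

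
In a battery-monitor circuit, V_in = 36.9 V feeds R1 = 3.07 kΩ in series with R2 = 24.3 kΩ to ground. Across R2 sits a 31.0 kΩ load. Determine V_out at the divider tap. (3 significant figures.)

First combine the lower leg with the load: R2 ‖ R_L = 13.62 kΩ.
Now apply the divider: V_out = 36.9 × 0.8161 = 30.11 V.

V_out ≈ 30.1 V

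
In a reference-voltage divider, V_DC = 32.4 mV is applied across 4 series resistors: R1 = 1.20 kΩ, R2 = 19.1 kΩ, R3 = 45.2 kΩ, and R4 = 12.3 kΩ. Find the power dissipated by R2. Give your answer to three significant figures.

P ≈ 3.31 nW

Series current I = V_DC/ΣR = 32.4/77.80 = 0.4165 µA.
P = I²R = 0.1734 × 19.1 = 3.313 nW.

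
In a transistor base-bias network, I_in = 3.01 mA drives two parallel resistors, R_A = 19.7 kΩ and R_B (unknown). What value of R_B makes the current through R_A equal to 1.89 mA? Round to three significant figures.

The fraction through R_A equals R_B/(R_A+R_B).
With f = 0.6279, R_B = R_A · f/(1−f) = 19.7 × 1.688 = 33.24 kΩ.

R_B ≈ 33.2 kΩ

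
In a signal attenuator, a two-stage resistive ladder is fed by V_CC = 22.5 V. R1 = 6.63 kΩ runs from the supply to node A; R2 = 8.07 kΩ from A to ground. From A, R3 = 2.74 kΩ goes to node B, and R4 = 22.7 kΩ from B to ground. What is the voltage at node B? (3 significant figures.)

V_B ≈ 9.64 V

Node A sees R2 in parallel with the series input of stage 2, R3 + R4 = 25.44 kΩ.
R2 ‖ (R3+R4) = 6.127 kΩ.
So V_A = 22.5 × 0.4803 = 10.81 V.
Stage 2 is unloaded, so V_B = V_A · R4/(R3+R4) = 10.81 × 22.7/25.44 = 9.642 V.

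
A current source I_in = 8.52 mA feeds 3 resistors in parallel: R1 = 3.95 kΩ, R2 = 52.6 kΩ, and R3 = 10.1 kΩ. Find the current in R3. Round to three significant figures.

Conductances: ΣG = 1/3.95 + 1/52.6 + 1/10.1 = 0.3712 (1/kΩ).
By the current-divider rule, I = I_in · G_k/ΣG = 8.52 × 0.2667 = 2.273 mA.

I ≈ 2.27 mA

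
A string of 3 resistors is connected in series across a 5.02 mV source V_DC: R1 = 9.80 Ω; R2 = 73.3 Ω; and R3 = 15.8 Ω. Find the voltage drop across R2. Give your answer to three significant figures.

V ≈ 3.72 mV

ΣR = 9.80 + 73.3 + 15.8 = 98.90 Ω.
V = V_DC · R/ΣR = 5.02 × 0.7412 = 3.721 mV.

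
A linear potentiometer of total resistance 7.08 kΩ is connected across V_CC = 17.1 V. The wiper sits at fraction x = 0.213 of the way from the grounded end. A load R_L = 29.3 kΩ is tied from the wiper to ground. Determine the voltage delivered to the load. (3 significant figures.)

The pot divides into 5.572 kΩ above the wiper and 1.508 kΩ below.
Lower segment in parallel with the load: 1.508 ‖ 29.3 = 1.434 kΩ.
Loaded-divider output: V_out = 17.1 × 0.2047 = 3.501 V.

V_out ≈ 3.50 V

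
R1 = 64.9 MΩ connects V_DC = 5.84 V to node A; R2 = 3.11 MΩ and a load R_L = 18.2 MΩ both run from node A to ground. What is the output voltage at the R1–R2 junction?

V_out ≈ 0.230 V

First combine the lower leg with the load: R2 ‖ R_L = 2.656 MΩ.
Voltage divider with the loaded lower leg: V_out = 5.84 × 2.656/(64.9 + 2.656) = 5.84 × 0.03932 = 0.2296 V.
(Unloaded it would be 0.267 V; the load pulls it down.)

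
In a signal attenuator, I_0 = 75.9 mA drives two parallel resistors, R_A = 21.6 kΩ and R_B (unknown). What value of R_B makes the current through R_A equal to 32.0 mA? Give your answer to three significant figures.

R_B ≈ 15.7 kΩ

In a two-way split, I_A/I_0 = R_B/(R_A + R_B).
32.0/75.9 = R_B/(R_A + R_B) → R_B = R_A · (0.4216)/(1 − 0.4216) = 21.6 × 0.7289 = 15.74 kΩ.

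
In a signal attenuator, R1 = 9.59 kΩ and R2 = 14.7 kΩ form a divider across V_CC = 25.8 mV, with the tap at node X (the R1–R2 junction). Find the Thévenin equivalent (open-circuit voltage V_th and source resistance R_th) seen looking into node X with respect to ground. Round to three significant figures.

Open-circuit (no load on X): V_th = V_CC · R2/(R1 + R2) = 25.8 × 14.7/(9.590 + 14.7) = 15.61 mV.
With V_CC suppressed (replaced by a short), R_th = R1 ‖ R2 = (9.590 × 14.7)/(9.590 + 14.7) = 5.804 kΩ.

V_th ≈ 15.6 mV, R_th ≈ 5.80 kΩ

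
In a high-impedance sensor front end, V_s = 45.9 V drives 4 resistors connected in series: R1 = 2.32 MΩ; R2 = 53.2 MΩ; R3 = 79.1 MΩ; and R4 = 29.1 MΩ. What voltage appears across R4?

V ≈ 8.16 V

ΣR = 2.32 + 53.2 + 79.1 + 29.1 = 163.7 MΩ.
Voltage divider: V = V_s · (29.10 / 163.7) = 45.9 × 0.1777 = 8.158 V.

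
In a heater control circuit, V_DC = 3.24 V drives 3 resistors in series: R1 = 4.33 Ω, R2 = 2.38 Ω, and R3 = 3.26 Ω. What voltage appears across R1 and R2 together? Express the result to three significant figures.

V ≈ 2.18 V

ΣR = 4.33 + 2.38 + 3.26 = 9.970 Ω.
R_{R1..R2} = 4.33 + 2.38 = 6.710 Ω.
By the voltage-divider rule, V = 3.24 × 6.710/9.970 = 2.181 V.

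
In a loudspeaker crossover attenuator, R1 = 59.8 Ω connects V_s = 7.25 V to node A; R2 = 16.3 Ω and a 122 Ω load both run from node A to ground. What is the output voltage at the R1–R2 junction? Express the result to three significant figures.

V_out ≈ 1.41 V

R2 ‖ R_L = (16.3 × 122)/(16.3 + 122) = 14.38 Ω.
Now apply the divider: V_out = 7.25 × 0.1938 = 1.405 V.
(Unloaded it would be 1.55 V; the load pulls it down.)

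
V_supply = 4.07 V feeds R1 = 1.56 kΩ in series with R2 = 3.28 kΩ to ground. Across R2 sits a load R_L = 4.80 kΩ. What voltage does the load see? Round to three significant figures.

First combine the lower leg with the load: R2 ‖ R_L = 1.949 kΩ.
Voltage divider with the loaded lower leg: V_out = 4.07 × 1.949/(1.56 + 1.949) = 4.07 × 0.5554 = 2.260 V.

V_out ≈ 2.26 V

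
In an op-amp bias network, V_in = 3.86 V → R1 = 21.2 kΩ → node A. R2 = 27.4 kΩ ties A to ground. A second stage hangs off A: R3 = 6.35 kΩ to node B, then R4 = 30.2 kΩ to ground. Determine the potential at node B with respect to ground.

V_B ≈ 1.36 V

The second stage (R3 + R4 = 36.55 kΩ) loads node A in parallel with R2.
Effective lower resistance at A: R2 ‖ 36.55 = 15.66 kΩ.
So V_A = 3.86 × 0.4249 = 1.640 V.
V_B = V_A × 0.8263 = 1.355 V.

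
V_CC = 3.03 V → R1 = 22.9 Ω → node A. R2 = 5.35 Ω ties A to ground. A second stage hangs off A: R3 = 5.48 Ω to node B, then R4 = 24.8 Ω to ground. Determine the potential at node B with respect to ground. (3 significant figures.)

Looking into the second stage from A: R3 + R4 = 30.28 Ω appears in parallel with R2.
R2 ‖ (R3+R4) = 4.547 Ω.
First divider: V_A = V_CC · 4.547/(22.9 + 4.547) = 0.5019 V.
Stage 2 is unloaded, so V_B = V_A · R4/(R3+R4) = 0.5019 × 24.8/30.28 = 0.4111 V.

V_B ≈ 0.411 V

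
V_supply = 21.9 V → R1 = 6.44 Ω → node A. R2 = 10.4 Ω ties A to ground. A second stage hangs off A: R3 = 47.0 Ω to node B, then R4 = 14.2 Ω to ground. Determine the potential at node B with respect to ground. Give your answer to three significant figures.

Node A sees R2 in parallel with the series input of stage 2, R3 + R4 = 61.20 Ω.
Effective lower resistance at A: R2 ‖ 61.20 = 8.889 Ω.
First divider: V_A = V_supply · 8.889/(6.44 + 8.889) = 12.70 V.
Then the unloaded second divider: V_B = V_A × R4/(R3+R4) = 12.70 × 0.2320 = 2.947 V.

V_B ≈ 2.95 V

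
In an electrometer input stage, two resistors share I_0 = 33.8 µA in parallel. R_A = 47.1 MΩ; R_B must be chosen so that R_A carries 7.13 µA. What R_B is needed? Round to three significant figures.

In a two-way split, I_A/I_0 = R_B/(R_A + R_B).
With f = 0.2109, R_B = R_A · f/(1−f) = 47.1 × 0.2673 = 12.59 MΩ.

R_B ≈ 12.6 MΩ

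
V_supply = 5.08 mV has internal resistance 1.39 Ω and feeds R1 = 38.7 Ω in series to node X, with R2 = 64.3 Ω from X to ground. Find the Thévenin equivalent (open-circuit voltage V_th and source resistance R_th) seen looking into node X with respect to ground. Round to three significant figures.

R1' = 1.39 + 38.7 = 40.09 Ω (source resistance + R1).
Open-circuit (no load on X): V_th = V_supply · R2/(R1' + R2) = 5.08 × 64.3/(40.09 + 64.3) = 3.129 mV.
With V_supply suppressed (replaced by a short), R_th = R1' ‖ R2 = (40.09 × 64.3)/(40.09 + 64.3) = 24.69 Ω.

V_th ≈ 3.13 mV, R_th ≈ 24.7 Ω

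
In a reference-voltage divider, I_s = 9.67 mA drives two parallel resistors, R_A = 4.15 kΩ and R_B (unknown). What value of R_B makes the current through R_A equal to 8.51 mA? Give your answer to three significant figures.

R_B ≈ 30.4 kΩ

In a two-way split, I_A/I_s = R_B/(R_A + R_B).
With f = 0.8800, R_B = R_A · f/(1−f) = 4.15 × 7.336 = 30.45 kΩ.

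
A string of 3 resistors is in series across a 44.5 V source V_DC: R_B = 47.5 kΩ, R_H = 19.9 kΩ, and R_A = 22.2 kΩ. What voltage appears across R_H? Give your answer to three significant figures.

Series total: ΣR = 47.5 + 19.9 + 22.2 = 89.60 kΩ.
V = V_DC · R/ΣR = 44.5 × 0.2221 = 9.883 V.

V ≈ 9.88 V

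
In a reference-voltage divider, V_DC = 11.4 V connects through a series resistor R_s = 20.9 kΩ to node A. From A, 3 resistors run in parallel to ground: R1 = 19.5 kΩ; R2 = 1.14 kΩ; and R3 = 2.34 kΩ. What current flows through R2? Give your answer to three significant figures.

I ≈ 0.341 mA

Equivalent of the parallel group: R_p = 0.7376 kΩ.
V_A by voltage divider: V_A = 11.4 × 0.7376/(20.9 + 0.7376) = 0.3886 V.
I(R2) = V_A / R2 = 0.3886/1.14 = 0.3409 mA.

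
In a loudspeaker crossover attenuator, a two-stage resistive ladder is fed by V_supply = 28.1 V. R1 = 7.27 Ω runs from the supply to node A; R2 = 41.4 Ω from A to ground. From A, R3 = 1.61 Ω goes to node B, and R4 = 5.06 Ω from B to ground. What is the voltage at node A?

The second stage (R3 + R4 = 6.670 Ω) loads node A in parallel with R2.
Effective lower resistance at A: R2 ‖ 6.670 = 5.744 Ω.
V_A = 28.1 × 5.744/(7.27 + 5.744) = 12.40 V.

V_A ≈ 12.4 V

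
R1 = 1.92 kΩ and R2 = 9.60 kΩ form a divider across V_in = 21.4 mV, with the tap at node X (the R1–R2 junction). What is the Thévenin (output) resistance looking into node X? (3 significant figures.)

R_th ≈ 1.60 kΩ

Looking into X with the source shorted: R_th = R1·R2/(R1+R2) = 1.920 × 9.60/11.52 = 1.600 kΩ.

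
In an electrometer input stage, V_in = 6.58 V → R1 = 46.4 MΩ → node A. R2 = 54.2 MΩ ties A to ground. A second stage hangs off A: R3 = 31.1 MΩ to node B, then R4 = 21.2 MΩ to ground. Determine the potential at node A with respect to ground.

Node A sees R2 in parallel with the series input of stage 2, R3 + R4 = 52.30 MΩ.
R2 ‖ (R3+R4) = 26.62 MΩ.
V_A = 6.58 × 26.62/(46.4 + 26.62) = 2.399 V.

V_A ≈ 2.40 V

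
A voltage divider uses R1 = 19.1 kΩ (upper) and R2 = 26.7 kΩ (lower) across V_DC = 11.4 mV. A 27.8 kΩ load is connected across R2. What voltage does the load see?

V_out ≈ 4.75 mV

The load sits in parallel with R2, giving an effective lower resistance R2' = R2·R_L/(R2+R_L) = 13.62 kΩ.
Then V_out = V_DC · R2'/(R1 + R2') = 11.4 × 13.62/32.72 = 4.745 mV.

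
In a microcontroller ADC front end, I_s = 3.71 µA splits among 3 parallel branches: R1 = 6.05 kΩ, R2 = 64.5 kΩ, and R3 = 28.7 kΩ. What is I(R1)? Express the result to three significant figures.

Total conductance ΣG = 1/6.05 + 1/64.5 + 1/28.7 = 0.2156 (units of 1/kΩ).
By the current-divider rule, I = I_s · G_k/ΣG = 3.71 × 0.7665 = 2.844 µA.

I ≈ 2.84 µA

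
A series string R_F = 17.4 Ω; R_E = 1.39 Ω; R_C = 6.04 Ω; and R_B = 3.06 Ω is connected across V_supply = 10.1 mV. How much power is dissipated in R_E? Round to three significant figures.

P ≈ 0.182 µW

ΣR = 27.89 Ω → I = 10.1/27.89 = 0.3621 mA.
P(R_E) = I²·R_E = (0.3621)² × 1.39 = 0.1823 µW.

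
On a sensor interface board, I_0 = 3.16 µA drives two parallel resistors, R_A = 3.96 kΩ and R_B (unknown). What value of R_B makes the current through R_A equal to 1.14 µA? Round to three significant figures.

In a two-way split, I_A/I_0 = R_B/(R_A + R_B).
With f = 0.3608, R_B = R_A · f/(1−f) = 3.96 × 0.5644 = 2.235 kΩ.

R_B ≈ 2.23 kΩ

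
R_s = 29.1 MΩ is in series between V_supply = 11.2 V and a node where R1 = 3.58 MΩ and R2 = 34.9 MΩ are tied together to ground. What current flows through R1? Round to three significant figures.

I ≈ 0.314 µA

Parallel bank: R_p = 1/(1/3.58 + 1/34.9) = 3.247 MΩ.
V_A by voltage divider: V_A = 11.2 × 3.247/(29.1 + 3.247) = 1.124 V.
Branch current I = V_A/R1 = 1.124/3.58 = 0.3140 µA.
(Equivalently: I_total = 0.3462 µA, then current-divider fraction G_k/ΣG = 0.9070.)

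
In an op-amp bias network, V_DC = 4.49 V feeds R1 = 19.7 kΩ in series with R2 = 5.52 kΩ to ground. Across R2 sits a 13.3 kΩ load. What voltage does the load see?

V_out ≈ 0.742 V

R2 ‖ R_L = (5.52 × 13.3)/(5.52 + 13.3) = 3.901 kΩ.
Now apply the divider: V_out = 4.49 × 0.1653 = 0.7421 V.
(Unloaded it would be 0.983 V; the load pulls it down.)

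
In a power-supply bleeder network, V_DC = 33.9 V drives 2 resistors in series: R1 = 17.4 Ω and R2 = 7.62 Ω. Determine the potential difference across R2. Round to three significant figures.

Series total: ΣR = 17.4 + 7.62 = 25.02 Ω.
By the voltage-divider rule, V = 33.9 × 7.620/25.02 = 10.32 V.

V ≈ 10.3 V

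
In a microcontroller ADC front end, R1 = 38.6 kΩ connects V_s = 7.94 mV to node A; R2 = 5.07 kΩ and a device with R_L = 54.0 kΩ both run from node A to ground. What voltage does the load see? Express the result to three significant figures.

V_out ≈ 0.851 mV

R2 ‖ R_L = (5.07 × 54.0)/(5.07 + 54.0) = 4.635 kΩ.
Then V_out = V_s · R2'/(R1 + R2') = 7.94 × 4.635/43.23 = 0.8512 mV.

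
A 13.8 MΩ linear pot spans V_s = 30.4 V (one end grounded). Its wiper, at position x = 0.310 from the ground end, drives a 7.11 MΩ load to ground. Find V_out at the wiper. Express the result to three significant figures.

Lower segment x·R_p = 4.278 MΩ; upper segment (1−x)·R_p = 9.522 MΩ.
Lower segment in parallel with the load: 4.278 ‖ 7.11 = 2.671 MΩ.
Then V_out = V_s · 2.671/(9.522 + 2.671) = 6.659 V.

V_out ≈ 6.66 V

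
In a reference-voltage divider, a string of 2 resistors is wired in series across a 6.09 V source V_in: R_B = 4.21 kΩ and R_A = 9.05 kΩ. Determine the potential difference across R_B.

Total series resistance ΣR = 4.21 + 9.05 = 13.26 kΩ.
By the voltage-divider rule, V = 6.09 × 4.210/13.26 = 1.934 V.

V ≈ 1.93 V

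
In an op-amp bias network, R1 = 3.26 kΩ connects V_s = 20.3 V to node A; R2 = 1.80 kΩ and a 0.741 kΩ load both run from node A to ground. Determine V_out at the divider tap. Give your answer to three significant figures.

First combine the lower leg with the load: R2 ‖ R_L = 0.5249 kΩ.
Then V_out = V_s · R2'/(R1 + R2') = 20.3 × 0.5249/3.785 = 2.815 V.
(Unloaded it would be 7.22 V; the load pulls it down.)

V_out ≈ 2.82 V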